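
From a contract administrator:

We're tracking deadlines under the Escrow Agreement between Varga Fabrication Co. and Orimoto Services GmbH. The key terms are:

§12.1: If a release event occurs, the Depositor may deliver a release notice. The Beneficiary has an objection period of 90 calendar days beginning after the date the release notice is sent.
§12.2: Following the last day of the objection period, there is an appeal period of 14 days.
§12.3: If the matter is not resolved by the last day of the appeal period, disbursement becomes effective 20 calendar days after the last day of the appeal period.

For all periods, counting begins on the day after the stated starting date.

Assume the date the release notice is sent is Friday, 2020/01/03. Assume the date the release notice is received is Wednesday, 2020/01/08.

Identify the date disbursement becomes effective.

2020/05/06

The last day of the objection period: 90 calendar days after 2020/01/03 is 2020/04/02.
Adding 14 calendar days to 2020/04/02 gives 2020/04/16, which is the last day of the appeal period.
Adding 20 calendar days to 2020/04/16 gives 2020/05/06, which is the date disbursement becomes effective.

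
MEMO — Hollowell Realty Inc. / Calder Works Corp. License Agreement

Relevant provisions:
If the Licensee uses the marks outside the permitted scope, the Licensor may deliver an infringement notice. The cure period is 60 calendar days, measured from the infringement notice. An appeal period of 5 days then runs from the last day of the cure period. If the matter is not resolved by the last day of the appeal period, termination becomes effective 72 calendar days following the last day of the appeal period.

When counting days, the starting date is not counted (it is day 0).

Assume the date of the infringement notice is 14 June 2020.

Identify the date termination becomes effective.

29 October 2020

The last day of the cure period: 60 calendar days after 14 June 2020 is 13 August 2020.
Adding 5 calendar days to 13 August 2020 gives 18 August 2020, which is the last day of the appeal period.
The date termination becomes effective: 18 August 2020 + 72 days = 29 October 2020.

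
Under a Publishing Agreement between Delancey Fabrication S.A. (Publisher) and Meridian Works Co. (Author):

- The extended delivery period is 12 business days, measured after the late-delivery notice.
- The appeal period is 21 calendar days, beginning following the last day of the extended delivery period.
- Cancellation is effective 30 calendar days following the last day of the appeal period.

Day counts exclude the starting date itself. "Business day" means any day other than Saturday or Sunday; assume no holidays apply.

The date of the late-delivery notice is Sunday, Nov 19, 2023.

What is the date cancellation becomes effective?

Jan 25, 2024

The last day of the extended delivery period: counting 12 business days from Sunday, Nov 19, 2023 (Nov 20, Nov 21, Nov 22, Nov 23, …, Dec 1, Dec 4, Dec 5, skipping weekends) reaches Tuesday, Dec 5, 2023.
The last day of the appeal period: Dec 5, 2023 + 21 days = Dec 26, 2023.
The date cancellation becomes effective: 30 calendar days after Dec 26, 2023 is Jan 25, 2024.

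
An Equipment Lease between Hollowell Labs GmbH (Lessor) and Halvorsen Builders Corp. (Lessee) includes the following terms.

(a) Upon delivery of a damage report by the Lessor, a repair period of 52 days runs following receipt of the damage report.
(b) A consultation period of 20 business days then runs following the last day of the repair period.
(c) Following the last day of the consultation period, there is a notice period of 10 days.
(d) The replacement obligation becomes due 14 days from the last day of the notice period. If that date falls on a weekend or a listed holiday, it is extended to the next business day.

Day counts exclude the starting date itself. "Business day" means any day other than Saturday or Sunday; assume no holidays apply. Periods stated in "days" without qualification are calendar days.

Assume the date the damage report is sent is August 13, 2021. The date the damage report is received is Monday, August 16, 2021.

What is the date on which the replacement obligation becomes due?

November 29, 2021

The last day of the repair period: August 16, 2021 + 52 days = October 7, 2021.
From Thursday, October 7, 2021, 20 business days (Oct 8, Oct 11, Oct 12, Oct 13, …, Nov 2, Nov 3, Nov 4, skipping weekends) brings us to Thursday, November 4, 2021, which is the last day of the consultation period.
The last day of the notice period: 10 calendar days after November 4, 2021 is November 14, 2021.
The date on which the replacement obligation becomes due: November 14, 2021 + 14 days = November 28, 2021. That falls on a Sunday, so it rolls to the next business day, Monday, November 29, 2021.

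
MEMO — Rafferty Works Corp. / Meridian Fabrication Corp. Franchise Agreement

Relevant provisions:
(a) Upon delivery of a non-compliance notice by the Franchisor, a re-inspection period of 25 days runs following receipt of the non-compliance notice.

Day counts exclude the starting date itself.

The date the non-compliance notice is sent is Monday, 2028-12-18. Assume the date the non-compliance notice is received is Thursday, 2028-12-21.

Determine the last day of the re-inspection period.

The last day of the re-inspection period: 25 calendar days after 2028-12-21 is 2029-01-15.

2029-01-15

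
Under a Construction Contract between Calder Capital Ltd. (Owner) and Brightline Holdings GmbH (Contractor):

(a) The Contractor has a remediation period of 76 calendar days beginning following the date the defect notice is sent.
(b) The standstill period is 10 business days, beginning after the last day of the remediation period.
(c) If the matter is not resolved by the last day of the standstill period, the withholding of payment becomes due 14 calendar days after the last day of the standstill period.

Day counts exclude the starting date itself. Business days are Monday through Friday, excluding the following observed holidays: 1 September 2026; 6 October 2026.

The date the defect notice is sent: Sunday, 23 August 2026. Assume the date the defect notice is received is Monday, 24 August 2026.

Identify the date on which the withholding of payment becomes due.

4 December 2026

Adding 76 calendar days to 23 August 2026 gives 7 November 2026, which is the last day of the remediation period.
From Saturday, 7 November 2026, 10 business days (Nov 9, Nov 10, Nov 11, Nov 12, Nov 13, Nov 16, Nov 17, Nov 18, Nov 19, Nov 20, skipping weekends) brings us to Friday, 20 November 2026, which is the last day of the standstill period.
The date on which the withholding of payment becomes due: 20 November 2026 + 14 days = 4 December 2026.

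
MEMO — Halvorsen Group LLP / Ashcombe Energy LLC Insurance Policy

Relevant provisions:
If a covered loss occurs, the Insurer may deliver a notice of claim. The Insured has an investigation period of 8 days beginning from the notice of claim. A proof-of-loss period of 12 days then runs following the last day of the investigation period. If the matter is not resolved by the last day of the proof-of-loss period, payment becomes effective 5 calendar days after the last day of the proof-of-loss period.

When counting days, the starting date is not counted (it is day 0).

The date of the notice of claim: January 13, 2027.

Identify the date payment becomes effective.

February 7, 2027

The last day of the investigation period: 8 calendar days after January 13, 2027 is January 21, 2027.
The last day of the proof-of-loss period: 12 calendar days after January 21, 2027 is February 2, 2027.
The date payment becomes effective: February 2, 2027 + 5 days = February 7, 2027.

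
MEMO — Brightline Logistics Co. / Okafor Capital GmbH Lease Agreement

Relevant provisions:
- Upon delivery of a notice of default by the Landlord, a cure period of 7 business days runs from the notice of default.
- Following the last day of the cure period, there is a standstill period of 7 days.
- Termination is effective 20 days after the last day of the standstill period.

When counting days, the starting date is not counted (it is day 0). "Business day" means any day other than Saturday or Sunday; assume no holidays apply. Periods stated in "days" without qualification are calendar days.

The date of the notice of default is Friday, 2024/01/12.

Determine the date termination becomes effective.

From Friday, 2024/01/12, 7 business days (Jan 15, Jan 16, Jan 17, Jan 18, Jan 19, Jan 22, Jan 23, skipping weekends) brings us to Tuesday, 2024/01/23, which is the last day of the cure period.
The last day of the standstill period: 2024/01/23 + 7 days = 2024/01/30.
Adding 20 calendar days to 2024/01/30 gives 2024/02/19, which is the date termination becomes effective.

2024/02/19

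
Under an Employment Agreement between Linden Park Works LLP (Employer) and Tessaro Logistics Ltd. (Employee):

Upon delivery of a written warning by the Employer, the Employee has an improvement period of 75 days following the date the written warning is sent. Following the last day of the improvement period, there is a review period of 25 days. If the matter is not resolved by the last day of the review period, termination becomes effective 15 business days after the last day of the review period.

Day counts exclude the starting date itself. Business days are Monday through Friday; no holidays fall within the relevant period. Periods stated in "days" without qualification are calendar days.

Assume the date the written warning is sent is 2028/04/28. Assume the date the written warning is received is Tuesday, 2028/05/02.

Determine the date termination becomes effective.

The last day of the improvement period: 75 calendar days after 2028/04/28 is 2028/07/12.
The last day of the review period: 25 calendar days after 2028/07/12 is 2028/08/06.
From Sunday, 2028/08/06, 15 business days (Aug 7, Aug 8, Aug 9, Aug 10, …, Aug 23, Aug 24, Aug 25, skipping weekends) brings us to Friday, 2028/08/25, which is the date termination becomes effective.

2028/08/25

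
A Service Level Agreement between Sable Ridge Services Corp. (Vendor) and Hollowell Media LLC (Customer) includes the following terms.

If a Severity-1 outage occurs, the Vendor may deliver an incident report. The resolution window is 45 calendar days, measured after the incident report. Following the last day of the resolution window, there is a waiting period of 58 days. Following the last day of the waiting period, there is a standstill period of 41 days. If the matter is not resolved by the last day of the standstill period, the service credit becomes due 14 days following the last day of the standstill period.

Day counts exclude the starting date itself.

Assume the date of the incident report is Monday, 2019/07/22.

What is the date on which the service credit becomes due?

2019/12/27

Adding 45 calendar days to 2019/07/22 gives 2019/09/05, which is the last day of the resolution window.
Adding 58 calendar days to 2019/09/05 gives 2019/11/02, which is the last day of the waiting period.
The last day of the standstill period: 41 calendar days after 2019/11/02 is 2019/12/13.
Adding 14 calendar days to 2019/12/13 gives 2019/12/27, which is the date on which the service credit becomes due.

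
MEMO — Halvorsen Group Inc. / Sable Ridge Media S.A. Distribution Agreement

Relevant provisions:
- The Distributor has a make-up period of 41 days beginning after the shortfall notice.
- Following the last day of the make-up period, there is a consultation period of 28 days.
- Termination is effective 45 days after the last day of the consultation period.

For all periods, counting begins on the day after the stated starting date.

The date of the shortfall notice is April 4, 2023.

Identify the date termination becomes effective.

July 27, 2023

Adding 41 calendar days to April 4, 2023 gives May 15, 2023, which is the last day of the make-up period.
The last day of the consultation period: May 15, 2023 + 28 days = June 12, 2023.
Adding 45 calendar days to June 12, 2023 gives July 27, 2023, which is the date termination becomes effective.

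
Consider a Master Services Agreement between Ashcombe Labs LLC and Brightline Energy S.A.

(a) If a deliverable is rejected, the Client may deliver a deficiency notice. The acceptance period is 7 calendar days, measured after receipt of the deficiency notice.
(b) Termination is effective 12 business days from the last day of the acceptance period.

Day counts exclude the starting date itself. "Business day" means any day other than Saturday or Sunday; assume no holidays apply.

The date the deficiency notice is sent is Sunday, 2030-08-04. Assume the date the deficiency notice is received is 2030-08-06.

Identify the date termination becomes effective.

The last day of the acceptance period: 7 calendar days after 2030-08-06 is 2030-08-13.
From Tuesday, 2030-08-13, 12 business days (Aug 14, Aug 15, Aug 16, Aug 19, …, Aug 27, Aug 28, Aug 29, skipping weekends) brings us to Thursday, 2030-08-29, which is the date termination becomes effective.

2030-08-29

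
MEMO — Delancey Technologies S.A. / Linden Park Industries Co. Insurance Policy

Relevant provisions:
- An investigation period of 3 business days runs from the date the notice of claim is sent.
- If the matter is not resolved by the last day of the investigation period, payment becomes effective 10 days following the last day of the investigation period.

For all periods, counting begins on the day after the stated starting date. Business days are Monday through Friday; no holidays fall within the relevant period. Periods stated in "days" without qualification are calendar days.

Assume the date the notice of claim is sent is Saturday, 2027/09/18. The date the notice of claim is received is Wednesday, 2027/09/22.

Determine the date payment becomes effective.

2027/10/02

From Saturday, 2027/09/18, 3 business days (Sep 20, Sep 21, Sep 22, skipping weekends) brings us to Wednesday, 2027/09/22, which is the last day of the investigation period.
Adding 10 calendar days to 2027/09/22 gives 2027/10/02, which is the date payment becomes effective.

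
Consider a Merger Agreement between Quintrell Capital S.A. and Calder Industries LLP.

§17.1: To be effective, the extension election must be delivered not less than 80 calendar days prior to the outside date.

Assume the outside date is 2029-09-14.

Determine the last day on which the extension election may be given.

2029-06-26

2029-09-14 minus 80 days is 2029-06-26.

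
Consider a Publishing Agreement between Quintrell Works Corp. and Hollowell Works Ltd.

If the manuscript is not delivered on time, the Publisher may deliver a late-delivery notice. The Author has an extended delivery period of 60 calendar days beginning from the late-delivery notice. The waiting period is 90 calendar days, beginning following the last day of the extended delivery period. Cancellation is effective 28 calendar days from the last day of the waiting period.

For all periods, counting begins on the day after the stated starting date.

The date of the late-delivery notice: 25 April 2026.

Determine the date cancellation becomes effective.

The last day of the extended delivery period: 60 calendar days after 25 April 2026 is 24 June 2026.
The last day of the waiting period: 90 calendar days after 24 June 2026 is 22 September 2026.
Adding 28 calendar days to 22 September 2026 gives 20 October 2026, which is the date cancellation becomes effective.

20 October 2026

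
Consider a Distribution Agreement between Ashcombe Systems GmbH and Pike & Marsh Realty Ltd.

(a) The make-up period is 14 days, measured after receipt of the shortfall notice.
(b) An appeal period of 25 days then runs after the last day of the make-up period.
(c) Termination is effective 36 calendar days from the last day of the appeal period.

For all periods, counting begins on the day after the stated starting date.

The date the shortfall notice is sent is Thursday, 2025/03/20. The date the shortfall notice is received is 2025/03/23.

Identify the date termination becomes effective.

2025/06/06

Adding 14 calendar days to 2025/03/23 gives 2025/04/06, which is the last day of the make-up period.
Adding 25 calendar days to 2025/04/06 gives 2025/05/01, which is the last day of the appeal period.
The date termination becomes effective: 2025/05/01 + 36 days = 2025/06/06.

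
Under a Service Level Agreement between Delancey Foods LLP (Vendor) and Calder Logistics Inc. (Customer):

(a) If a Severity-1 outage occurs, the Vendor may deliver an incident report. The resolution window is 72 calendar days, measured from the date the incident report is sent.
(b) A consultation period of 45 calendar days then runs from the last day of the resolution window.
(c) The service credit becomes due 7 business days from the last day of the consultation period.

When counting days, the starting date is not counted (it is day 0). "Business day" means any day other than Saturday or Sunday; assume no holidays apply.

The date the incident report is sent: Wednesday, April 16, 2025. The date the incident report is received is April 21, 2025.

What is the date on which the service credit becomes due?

Adding 72 calendar days to April 16, 2025 gives June 27, 2025, which is the last day of the resolution window.
The last day of the consultation period: June 27, 2025 + 45 days = August 11, 2025.
From Monday, August 11, 2025, 7 business days (Aug 12, Aug 13, Aug 14, Aug 15, Aug 18, Aug 19, Aug 20, skipping weekends) brings us to Wednesday, August 20, 2025, which is the date on which the service credit becomes due.

August 20, 2025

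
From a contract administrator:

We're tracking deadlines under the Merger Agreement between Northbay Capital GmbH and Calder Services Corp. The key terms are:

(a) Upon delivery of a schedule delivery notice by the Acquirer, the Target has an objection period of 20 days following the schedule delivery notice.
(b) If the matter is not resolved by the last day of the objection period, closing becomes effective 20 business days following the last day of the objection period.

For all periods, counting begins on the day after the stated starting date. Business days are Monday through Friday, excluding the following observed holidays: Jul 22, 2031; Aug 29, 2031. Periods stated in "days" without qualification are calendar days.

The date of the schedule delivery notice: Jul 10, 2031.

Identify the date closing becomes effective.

The last day of the objection period: 20 calendar days after Jul 10, 2031 is Jul 30, 2031.
The date closing becomes effective: 20 business days after Wednesday, Jul 30, 2031, skipping weekends — Jul 31, Aug 1, Aug 4, Aug 5, …, Aug 25, Aug 26, Aug 27 — lands on Wednesday, Aug 27, 2031.

Aug 27, 2031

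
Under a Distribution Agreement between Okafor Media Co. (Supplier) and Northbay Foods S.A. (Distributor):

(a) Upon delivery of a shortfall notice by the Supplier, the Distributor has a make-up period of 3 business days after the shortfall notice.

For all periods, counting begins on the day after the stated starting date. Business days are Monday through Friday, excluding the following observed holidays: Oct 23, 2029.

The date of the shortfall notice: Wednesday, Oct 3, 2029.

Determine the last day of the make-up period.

Oct 8, 2029

From Wednesday, Oct 3, 2029, 3 business days (Oct 4, Oct 5, Oct 8, skipping weekends) brings us to Monday, Oct 8, 2029, which is the last day of the make-up period.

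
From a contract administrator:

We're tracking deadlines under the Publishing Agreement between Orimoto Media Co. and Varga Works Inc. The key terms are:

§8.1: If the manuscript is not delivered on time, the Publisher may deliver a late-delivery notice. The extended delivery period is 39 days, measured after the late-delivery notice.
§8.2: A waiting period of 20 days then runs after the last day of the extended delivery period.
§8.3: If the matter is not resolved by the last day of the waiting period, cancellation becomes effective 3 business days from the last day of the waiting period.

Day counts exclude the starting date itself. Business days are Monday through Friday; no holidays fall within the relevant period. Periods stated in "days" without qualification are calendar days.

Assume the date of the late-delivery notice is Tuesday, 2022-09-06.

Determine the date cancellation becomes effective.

The last day of the extended delivery period: 39 calendar days after 2022-09-06 is 2022-10-15.
Adding 20 calendar days to 2022-10-15 gives 2022-11-04, which is the last day of the waiting period.
The date cancellation becomes effective: 3 business days after Friday, 2022-11-04, skipping weekends — Nov 7, Nov 8, Nov 9 — lands on Wednesday, 2022-11-09.

2022-11-09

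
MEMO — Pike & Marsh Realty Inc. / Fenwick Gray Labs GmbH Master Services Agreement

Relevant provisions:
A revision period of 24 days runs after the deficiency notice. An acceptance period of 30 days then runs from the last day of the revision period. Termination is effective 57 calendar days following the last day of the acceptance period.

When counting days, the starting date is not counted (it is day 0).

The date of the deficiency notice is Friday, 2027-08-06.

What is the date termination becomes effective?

The last day of the revision period: 2027-08-06 + 24 days = 2027-08-30.
The last day of the acceptance period: 30 calendar days after 2027-08-30 is 2027-09-29.
The date termination becomes effective: 2027-09-29 + 57 days = 2027-11-25.

2027-11-25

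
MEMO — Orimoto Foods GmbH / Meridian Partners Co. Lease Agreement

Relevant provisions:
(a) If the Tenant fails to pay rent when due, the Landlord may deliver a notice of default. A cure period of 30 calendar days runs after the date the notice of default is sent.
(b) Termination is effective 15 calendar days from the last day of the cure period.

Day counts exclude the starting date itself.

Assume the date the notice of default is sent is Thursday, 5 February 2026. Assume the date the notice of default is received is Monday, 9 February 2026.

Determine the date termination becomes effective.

22 March 2026

The last day of the cure period: 30 calendar days after 5 February 2026 is 7 March 2026.
The date termination becomes effective: 7 March 2026 + 15 days = 22 March 2026.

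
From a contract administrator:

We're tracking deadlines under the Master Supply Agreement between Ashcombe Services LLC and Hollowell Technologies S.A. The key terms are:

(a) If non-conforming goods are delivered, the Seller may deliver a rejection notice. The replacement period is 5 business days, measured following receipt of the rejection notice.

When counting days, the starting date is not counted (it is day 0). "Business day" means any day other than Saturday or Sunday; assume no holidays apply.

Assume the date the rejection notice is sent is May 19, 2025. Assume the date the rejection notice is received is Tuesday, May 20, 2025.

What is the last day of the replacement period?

The last day of the replacement period: counting 5 business days from Tuesday, May 20, 2025 (May 21, May 22, May 23, May 26, May 27, skipping weekends) reaches Tuesday, May 27, 2025.

May 27, 2025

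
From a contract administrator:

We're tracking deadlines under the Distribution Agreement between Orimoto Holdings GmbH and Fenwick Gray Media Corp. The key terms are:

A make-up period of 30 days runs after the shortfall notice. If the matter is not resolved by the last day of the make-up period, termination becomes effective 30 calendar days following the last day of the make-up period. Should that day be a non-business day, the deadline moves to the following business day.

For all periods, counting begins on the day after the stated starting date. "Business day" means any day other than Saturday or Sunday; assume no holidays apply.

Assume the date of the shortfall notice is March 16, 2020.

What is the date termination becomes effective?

May 15, 2020

The last day of the make-up period: 30 calendar days after March 16, 2020 is April 15, 2020.
The date termination becomes effective: 30 calendar days after April 15, 2020 is May 15, 2020. May 15, 2020 is a Friday, so no roll-forward applies.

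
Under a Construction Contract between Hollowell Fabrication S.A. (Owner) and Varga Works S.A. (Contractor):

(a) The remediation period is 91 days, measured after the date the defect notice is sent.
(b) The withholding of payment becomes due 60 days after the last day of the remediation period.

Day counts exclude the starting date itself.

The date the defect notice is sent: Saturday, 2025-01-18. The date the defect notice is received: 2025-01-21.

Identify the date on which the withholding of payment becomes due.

The last day of the remediation period: 2025-01-18 + 91 days = 2025-04-19.
The date on which the withholding of payment becomes due: 60 calendar days after 2025-04-19 is 2025-06-18.

2025-06-18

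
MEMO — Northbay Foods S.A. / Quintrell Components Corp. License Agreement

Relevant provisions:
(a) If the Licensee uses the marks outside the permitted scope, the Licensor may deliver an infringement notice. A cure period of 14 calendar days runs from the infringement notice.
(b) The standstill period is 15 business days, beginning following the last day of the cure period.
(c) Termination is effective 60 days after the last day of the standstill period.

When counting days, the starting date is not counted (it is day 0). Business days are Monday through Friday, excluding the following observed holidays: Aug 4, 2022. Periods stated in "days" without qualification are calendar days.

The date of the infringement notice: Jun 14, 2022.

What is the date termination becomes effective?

The last day of the cure period: Jun 14, 2022 + 14 days = Jun 28, 2022.
The last day of the standstill period: counting 15 business days from Tuesday, Jun 28, 2022 (Jun 29, Jun 30, Jul 1, Jul 4, …, Jul 15, Jul 18, Jul 19, skipping weekends) reaches Tuesday, Jul 19, 2022.
The date termination becomes effective: Jul 19, 2022 + 60 days = Sep 17, 2022.

Sep 17, 2022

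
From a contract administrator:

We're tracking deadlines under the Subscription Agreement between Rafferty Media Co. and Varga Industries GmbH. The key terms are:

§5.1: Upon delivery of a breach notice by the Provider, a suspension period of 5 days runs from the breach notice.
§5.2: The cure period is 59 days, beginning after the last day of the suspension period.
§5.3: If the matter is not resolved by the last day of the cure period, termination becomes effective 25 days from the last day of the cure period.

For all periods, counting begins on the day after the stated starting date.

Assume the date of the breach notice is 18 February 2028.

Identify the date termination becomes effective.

The last day of the suspension period: 5 calendar days after 18 February 2028 is 23 February 2028.
The last day of the cure period: 59 calendar days after 23 February 2028 is 22 April 2028.
The date termination becomes effective: 25 calendar days after 22 April 2028 is 17 May 2028.

17 May 2028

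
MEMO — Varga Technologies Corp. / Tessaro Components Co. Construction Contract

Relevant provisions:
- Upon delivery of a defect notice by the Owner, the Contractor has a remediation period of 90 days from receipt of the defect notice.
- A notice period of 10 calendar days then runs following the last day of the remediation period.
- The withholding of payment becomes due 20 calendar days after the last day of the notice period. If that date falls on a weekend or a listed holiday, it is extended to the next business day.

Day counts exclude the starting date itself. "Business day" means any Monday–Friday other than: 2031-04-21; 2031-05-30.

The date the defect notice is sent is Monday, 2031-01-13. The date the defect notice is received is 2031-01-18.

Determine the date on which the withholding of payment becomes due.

Adding 90 calendar days to 2031-01-18 gives 2031-04-18, which is the last day of the remediation period.
The last day of the notice period: 2031-04-18 + 10 days = 2031-04-28.
Adding 20 calendar days to 2031-04-28 gives 2031-05-18, which is the date on which the withholding of payment becomes due. That falls on a Sunday, so it rolls to the next business day, Monday, 2031-05-19.

2031-05-19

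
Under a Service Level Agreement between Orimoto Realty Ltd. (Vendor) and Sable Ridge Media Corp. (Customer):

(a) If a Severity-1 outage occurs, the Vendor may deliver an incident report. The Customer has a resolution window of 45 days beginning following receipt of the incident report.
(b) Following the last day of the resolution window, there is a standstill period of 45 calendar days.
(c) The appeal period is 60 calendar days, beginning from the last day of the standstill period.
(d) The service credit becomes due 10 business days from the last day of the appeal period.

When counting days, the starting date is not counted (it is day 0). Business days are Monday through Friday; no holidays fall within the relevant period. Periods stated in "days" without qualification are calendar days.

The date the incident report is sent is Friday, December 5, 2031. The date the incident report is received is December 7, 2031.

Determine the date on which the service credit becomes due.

The last day of the resolution window: 45 calendar days after December 7, 2031 is January 21, 2032.
The last day of the standstill period: 45 calendar days after January 21, 2032 is March 6, 2032.
Adding 60 calendar days to March 6, 2032 gives May 5, 2032, which is the last day of the appeal period.
The date on which the service credit becomes due: 10 business days after Wednesday, May 5, 2032, skipping weekends — May 6, May 7, May 10, May 11, May 12, May 13, May 14, May 17, May 18, May 19 — lands on Wednesday, May 19, 2032.

May 19, 2032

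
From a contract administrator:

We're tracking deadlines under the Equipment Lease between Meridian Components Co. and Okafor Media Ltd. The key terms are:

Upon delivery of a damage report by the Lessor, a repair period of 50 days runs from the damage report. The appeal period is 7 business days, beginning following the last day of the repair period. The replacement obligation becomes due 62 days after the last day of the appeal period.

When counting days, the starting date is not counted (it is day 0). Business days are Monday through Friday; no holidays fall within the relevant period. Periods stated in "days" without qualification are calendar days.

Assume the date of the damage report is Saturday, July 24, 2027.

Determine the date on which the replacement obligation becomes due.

November 22, 2027

Adding 50 calendar days to July 24, 2027 gives September 12, 2027, which is the last day of the repair period.
The last day of the appeal period: 7 business days after Sunday, September 12, 2027, skipping weekends — Sep 13, Sep 14, Sep 15, Sep 16, Sep 17, Sep 20, Sep 21 — lands on Tuesday, September 21, 2027.
The date on which the replacement obligation becomes due: 62 calendar days after September 21, 2027 is November 22, 2027.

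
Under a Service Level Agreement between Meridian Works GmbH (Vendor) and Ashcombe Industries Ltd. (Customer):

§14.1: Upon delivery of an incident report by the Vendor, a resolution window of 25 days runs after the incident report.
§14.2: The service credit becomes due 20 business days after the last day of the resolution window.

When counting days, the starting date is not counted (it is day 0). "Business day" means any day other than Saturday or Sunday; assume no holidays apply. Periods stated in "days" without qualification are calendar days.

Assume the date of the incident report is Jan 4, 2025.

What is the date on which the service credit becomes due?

The last day of the resolution window: 25 calendar days after Jan 4, 2025 is Jan 29, 2025.
The date on which the service credit becomes due: 20 business days after Wednesday, Jan 29, 2025, skipping weekends — Jan 30, Jan 31, Feb 3, Feb 4, …, Feb 24, Feb 25, Feb 26 — lands on Wednesday, Feb 26, 2025.

Feb 26, 2025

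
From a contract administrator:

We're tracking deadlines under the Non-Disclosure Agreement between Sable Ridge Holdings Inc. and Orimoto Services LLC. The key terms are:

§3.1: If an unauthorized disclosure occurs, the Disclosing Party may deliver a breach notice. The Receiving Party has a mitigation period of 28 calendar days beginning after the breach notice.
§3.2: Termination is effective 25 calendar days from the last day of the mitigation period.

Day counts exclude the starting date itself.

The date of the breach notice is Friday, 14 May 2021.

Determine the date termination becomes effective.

6 July 2021

Adding 28 calendar days to 14 May 2021 gives 11 June 2021, which is the last day of the mitigation period.
The date termination becomes effective: 25 calendar days after 11 June 2021 is 6 July 2021.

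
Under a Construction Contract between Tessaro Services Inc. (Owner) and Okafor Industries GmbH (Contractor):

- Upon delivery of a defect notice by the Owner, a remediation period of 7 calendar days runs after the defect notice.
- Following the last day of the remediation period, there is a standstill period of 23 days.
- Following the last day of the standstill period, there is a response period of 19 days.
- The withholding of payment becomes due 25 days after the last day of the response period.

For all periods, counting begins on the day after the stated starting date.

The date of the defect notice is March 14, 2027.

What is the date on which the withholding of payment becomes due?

The last day of the remediation period: March 14, 2027 + 7 days = March 21, 2027.
The last day of the standstill period: March 21, 2027 + 23 days = April 13, 2027.
The last day of the response period: 19 calendar days after April 13, 2027 is May 2, 2027.
The date on which the withholding of payment becomes due: May 2, 2027 + 25 days = May 27, 2027.

May 27, 2027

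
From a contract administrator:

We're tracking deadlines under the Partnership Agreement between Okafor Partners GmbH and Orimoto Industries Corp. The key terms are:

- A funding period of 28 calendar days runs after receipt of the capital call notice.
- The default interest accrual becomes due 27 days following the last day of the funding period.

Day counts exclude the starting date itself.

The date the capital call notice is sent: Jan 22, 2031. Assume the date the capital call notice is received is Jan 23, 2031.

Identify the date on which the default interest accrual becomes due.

Mar 19, 2031

The last day of the funding period: Jan 23, 2031 + 28 days = Feb 20, 2031.
Adding 27 calendar days to Feb 20, 2031 gives Mar 19, 2031, which is the date on which the default interest accrual becomes due.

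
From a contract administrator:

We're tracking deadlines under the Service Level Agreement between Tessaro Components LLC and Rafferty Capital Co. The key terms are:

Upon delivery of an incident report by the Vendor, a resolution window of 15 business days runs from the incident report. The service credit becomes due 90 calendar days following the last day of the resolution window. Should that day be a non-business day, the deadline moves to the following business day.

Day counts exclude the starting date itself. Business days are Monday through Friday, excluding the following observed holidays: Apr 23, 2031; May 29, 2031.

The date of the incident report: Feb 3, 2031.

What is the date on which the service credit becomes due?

May 26, 2031

The last day of the resolution window: 15 business days after Monday, Feb 3, 2031, skipping weekends — Feb 4, Feb 5, Feb 6, Feb 7, …, Feb 20, Feb 21, Feb 24 — lands on Monday, Feb 24, 2031.
Adding 90 calendar days to Feb 24, 2031 gives May 25, 2031, which is the date on which the service credit becomes due. That falls on a Sunday, so it rolls to the next business day, Monday, May 26, 2031.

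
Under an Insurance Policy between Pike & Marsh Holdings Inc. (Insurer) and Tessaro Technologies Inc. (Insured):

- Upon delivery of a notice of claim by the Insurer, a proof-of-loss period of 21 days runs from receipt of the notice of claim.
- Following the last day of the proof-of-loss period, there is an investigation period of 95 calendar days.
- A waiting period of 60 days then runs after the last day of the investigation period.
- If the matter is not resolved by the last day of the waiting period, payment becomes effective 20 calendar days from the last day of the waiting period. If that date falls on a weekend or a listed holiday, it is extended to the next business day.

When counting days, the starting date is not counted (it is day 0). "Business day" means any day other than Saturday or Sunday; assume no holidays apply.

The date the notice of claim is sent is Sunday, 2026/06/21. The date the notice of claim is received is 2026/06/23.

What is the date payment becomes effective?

2027/01/05

The last day of the proof-of-loss period: 21 calendar days after 2026/06/23 is 2026/07/14.
The last day of the investigation period: 95 calendar days after 2026/07/14 is 2026/10/17.
The last day of the waiting period: 60 calendar days after 2026/10/17 is 2026/12/16.
The date payment becomes effective: 2026/12/16 + 20 days = 2027/01/05. 2027/01/05 is a Tuesday, so no roll-forward applies.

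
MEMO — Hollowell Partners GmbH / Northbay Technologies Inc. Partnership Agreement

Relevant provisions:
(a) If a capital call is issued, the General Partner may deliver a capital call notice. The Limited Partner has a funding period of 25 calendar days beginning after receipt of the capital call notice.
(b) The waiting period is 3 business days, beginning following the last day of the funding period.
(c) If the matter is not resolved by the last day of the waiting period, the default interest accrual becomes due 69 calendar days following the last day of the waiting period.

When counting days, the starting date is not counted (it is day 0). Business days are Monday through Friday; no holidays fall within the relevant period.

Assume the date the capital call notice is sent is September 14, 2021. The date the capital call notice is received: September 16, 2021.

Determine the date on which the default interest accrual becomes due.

The last day of the funding period: 25 calendar days after September 16, 2021 is October 11, 2021.
The last day of the waiting period: 3 business days after Monday, October 11, 2021, skipping weekends — Oct 12, Oct 13, Oct 14 — lands on Thursday, October 14, 2021.
Adding 69 calendar days to October 14, 2021 gives December 22, 2021, which is the date on which the default interest accrual becomes due.

December 22, 2021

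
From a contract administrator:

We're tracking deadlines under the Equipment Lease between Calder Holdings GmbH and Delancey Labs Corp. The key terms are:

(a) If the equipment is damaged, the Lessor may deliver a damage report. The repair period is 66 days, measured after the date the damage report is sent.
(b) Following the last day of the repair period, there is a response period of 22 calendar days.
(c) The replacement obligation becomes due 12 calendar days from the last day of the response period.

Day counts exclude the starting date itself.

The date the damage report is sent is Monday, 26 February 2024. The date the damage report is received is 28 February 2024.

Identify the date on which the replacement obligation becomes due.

5 June 2024

Adding 66 calendar days to 26 February 2024 gives 2 May 2024, which is the last day of the repair period.
The last day of the response period: 22 calendar days after 2 May 2024 is 24 May 2024.
Adding 12 calendar days to 24 May 2024 gives 5 June 2024, which is the date on which the replacement obligation becomes due.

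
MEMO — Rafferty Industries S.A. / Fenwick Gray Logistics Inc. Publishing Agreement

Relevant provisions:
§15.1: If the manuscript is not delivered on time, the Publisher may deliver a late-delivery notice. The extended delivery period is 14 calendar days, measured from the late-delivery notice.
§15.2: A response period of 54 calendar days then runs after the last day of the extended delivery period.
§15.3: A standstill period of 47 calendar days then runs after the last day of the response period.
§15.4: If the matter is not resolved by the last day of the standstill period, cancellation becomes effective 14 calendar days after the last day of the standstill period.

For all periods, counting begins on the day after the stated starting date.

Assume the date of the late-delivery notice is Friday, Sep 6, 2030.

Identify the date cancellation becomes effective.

Jan 13, 2031

Adding 14 calendar days to Sep 6, 2030 gives Sep 20, 2030, which is the last day of the extended delivery period.
The last day of the response period: Sep 20, 2030 + 54 days = Nov 13, 2030.
The last day of the standstill period: 47 calendar days after Nov 13, 2030 is Dec 30, 2030.
Adding 14 calendar days to Dec 30, 2030 gives Jan 13, 2031, which is the date cancellation becomes effective.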